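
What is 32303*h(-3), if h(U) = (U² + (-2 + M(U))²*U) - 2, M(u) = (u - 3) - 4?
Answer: -13728775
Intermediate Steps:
M(u) = -7 + u (M(u) = (-3 + u) - 4 = -7 + u)
h(U) = -2 + U² + U*(-9 + U)² (h(U) = (U² + (-2 + (-7 + U))²*U) - 2 = (U² + (-9 + U)²*U) - 2 = (U² + U*(-9 + U)²) - 2 = -2 + U² + U*(-9 + U)²)
32303*h(-3) = 32303*(-2 + (-3)² - 3*(-9 - 3)²) = 32303*(-2 + 9 - 3*(-12)²) = 32303*(-2 + 9 - 3*144) = 32303*(-2 + 9 - 432) = 32303*(-425) = -13728775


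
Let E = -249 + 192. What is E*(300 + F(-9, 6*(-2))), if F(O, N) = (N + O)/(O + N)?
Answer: -17157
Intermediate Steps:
E = -57
F(O, N) = 1 (F(O, N) = (N + O)/(N + O) = 1)
E*(300 + F(-9, 6*(-2))) = -57*(300 + 1) = -57*301 = -17157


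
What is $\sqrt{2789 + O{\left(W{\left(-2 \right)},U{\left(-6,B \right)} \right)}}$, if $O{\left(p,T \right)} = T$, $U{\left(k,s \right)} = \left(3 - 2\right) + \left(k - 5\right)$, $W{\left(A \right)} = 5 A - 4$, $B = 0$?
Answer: $\sqrt{2779} \approx 52.716$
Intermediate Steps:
$W{\left(A \right)} = -4 + 5 A$
$U{\left(k,s \right)} = -4 + k$ ($U{\left(k,s \right)} = 1 + \left(-5 + k\right) = -4 + k$)
$\sqrt{2789 + O{\left(W{\left(-2 \right)},U{\left(-6,B \right)} \right)}} = \sqrt{2789 - 10} = \sqrt{2779}$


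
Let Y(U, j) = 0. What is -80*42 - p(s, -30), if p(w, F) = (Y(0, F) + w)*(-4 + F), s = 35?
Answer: -2170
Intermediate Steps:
p(w, F) = w*(-4 + F) (p(w, F) = (0 + w)*(-4 + F) = w*(-4 + F))
-80*42 - p(s, -30) = -80*42 - 35*(-4 - 30) = -3360 - 35*(-34) = -3360 - 1*(-1190) = -3360 + 1190 = -2170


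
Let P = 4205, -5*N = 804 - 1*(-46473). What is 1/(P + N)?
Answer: -5/26252 ≈ -0.00019046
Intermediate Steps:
N = -47277/5 (N = -(804 - 1*(-46473))/5 = -(804 + 46473)/5 = -⅕*47277 = -47277/5 ≈ -9455.4)
1/(P + N) = 1/(4205 - 47277/5) = 1/(-26252/5) = -5/26252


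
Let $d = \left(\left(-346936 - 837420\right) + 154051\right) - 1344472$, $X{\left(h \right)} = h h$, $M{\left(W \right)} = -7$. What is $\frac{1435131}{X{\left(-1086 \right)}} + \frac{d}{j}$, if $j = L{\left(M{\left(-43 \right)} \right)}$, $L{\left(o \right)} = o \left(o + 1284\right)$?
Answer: $\frac{312625681189}{1171402316} \approx 266.88$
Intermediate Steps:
$L{\left(o \right)} = o \left(1284 + o\right)$
$j = -8939$ ($j = - 7 \left(1284 - 7\right) = \left(-7\right) 1277 = -8939$)
$X{\left(h \right)} = h^{2}$
$d = -2374777$ ($d = \left(-1184356 + 154051\right) - 1344472 = -1030305 - 1344472 = -2374777$)
$\frac{1435131}{X{\left(-1086 \right)}} + \frac{d}{j} = \frac{1435131}{\left(-1086\right)^{2}} - \frac{2374777}{-8939} = \frac{1435131}{1179396} - - \frac{2374777}{8939} = 1435131 \cdot \frac{1}{1179396} + \frac{2374777}{8939} = \frac{159459}{131044} + \frac{2374777}{8939} = \frac{312625681189}{1171402316}$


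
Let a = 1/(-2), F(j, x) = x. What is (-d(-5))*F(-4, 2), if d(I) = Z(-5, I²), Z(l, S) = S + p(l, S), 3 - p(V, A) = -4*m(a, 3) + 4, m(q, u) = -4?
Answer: -16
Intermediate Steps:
a = -½ (a = 1*(-½) = -½ ≈ -0.50000)
p(V, A) = -17 (p(V, A) = 3 - (-4*(-4) + 4) = 3 - (16 + 4) = 3 - 1*20 = 3 - 20 = -17)
Z(l, S) = -17 + S (Z(l, S) = S - 17 = -17 + S)
d(I) = -17 + I²
(-d(-5))*F(-4, 2) = -(-17 + (-5)²)*2 = -(-17 + 25)*2 = -1*8*2 = -8*2 = -16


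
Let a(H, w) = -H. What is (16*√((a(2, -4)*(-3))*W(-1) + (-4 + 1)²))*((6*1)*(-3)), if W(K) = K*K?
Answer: -288*√15 ≈ -1115.4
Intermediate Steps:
W(K) = K²
(16*√((a(2, -4)*(-3))*W(-1) + (-4 + 1)²))*((6*1)*(-3)) = (16*√((-1*2*(-3))*(-1)² + (-4 + 1)²))*((6*1)*(-3)) = (16*√(-2*(-3)*1 + (-3)²))*(6*(-3)) = (16*√(6*1 + 9))*(-18) = (16*√(6 + 9))*(-18) = (16*√15)*(-18) = -288*√15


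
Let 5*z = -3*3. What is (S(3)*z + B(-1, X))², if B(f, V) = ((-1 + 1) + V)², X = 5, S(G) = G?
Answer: 9604/25 ≈ 384.16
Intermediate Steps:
z = -9/5 (z = (-3*3)/5 = (⅕)*(-9) = -9/5 ≈ -1.8000)
B(f, V) = V² (B(f, V) = (0 + V)² = V²)
(S(3)*z + B(-1, X))² = (3*(-9/5) + 5²)² = (-27/5 + 25)² = (98/5)² = 9604/25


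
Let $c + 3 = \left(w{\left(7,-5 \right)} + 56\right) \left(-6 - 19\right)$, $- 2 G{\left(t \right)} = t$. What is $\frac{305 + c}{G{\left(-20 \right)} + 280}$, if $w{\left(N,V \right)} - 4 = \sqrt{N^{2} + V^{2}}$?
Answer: $- \frac{599}{145} - \frac{5 \sqrt{74}}{58} \approx -4.8726$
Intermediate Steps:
$G{\left(t \right)} = - \frac{t}{2}$
$w{\left(N,V \right)} = 4 + \sqrt{N^{2} + V^{2}}$
$c = -1503 - 25 \sqrt{74}$ ($c = -3 + \left(\left(4 + \sqrt{7^{2} + \left(-5\right)^{2}}\right) + 56\right) \left(-6 - 19\right) = -3 + \left(\left(4 + \sqrt{49 + 25}\right) + 56\right) \left(-25\right) = -3 + \left(\left(4 + \sqrt{74}\right) + 56\right) \left(-25\right) = -3 + \left(60 + \sqrt{74}\right) \left(-25\right) = -3 - \left(1500 + 25 \sqrt{74}\right) = -1503 - 25 \sqrt{74} \approx -1718.1$)
$\frac{305 + c}{G{\left(-20 \right)} + 280} = \frac{305 - \left(1503 + 25 \sqrt{74}\right)}{\left(- \frac{1}{2}\right) \left(-20\right) + 280} = \frac{-1198 - 25 \sqrt{74}}{10 + 280} = \frac{-1198 - 25 \sqrt{74}}{290} = \left(-1198 - 25 \sqrt{74}\right) \frac{1}{290} = - \frac{599}{145} - \frac{5 \sqrt{74}}{58}$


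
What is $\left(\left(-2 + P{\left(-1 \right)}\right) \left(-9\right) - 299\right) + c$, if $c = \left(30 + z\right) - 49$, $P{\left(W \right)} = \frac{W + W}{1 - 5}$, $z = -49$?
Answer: $- \frac{707}{2} \approx -353.5$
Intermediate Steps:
$P{\left(W \right)} = - \frac{W}{2}$ ($P{\left(W \right)} = \frac{2 W}{-4} = 2 W \left(- \frac{1}{4}\right) = - \frac{W}{2}$)
$c = -68$ ($c = \left(30 - 49\right) - 49 = -19 - 49 = -68$)
$\left(\left(-2 + P{\left(-1 \right)}\right) \left(-9\right) - 299\right) + c = \left(\left(-2 - - \frac{1}{2}\right) \left(-9\right) - 299\right) - 68 = \left(\left(-2 + \frac{1}{2}\right) \left(-9\right) - 299\right) - 68 = \left(\left(- \frac{3}{2}\right) \left(-9\right) - 299\right) - 68 = \left(\frac{27}{2} - 299\right) - 68 = - \frac{571}{2} - 68 = - \frac{707}{2}$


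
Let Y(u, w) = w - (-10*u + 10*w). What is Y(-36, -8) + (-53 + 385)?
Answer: 44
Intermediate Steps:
Y(u, w) = -9*w + 10*u (Y(u, w) = w + (-10*w + 10*u) = -9*w + 10*u)
Y(-36, -8) + (-53 + 385) = (-9*(-8) + 10*(-36)) + (-53 + 385) = (72 - 360) + 332 = -288 + 332 = 44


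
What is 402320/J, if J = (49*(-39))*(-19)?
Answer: 402320/36309 ≈ 11.080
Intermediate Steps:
J = 36309 (J = -1911*(-19) = 36309)
402320/J = 402320/36309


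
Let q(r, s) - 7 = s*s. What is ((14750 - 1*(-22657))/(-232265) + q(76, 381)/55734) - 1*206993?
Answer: -1339752328281824/6472528755 ≈ -2.0699e+5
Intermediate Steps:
q(r, s) = 7 + s² (q(r, s) = 7 + s*s = 7 + s²)
((14750 - 1*(-22657))/(-232265) + q(76, 381)/55734) - 1*206993 = ((14750 - 1*(-22657))/(-232265) + (7 + 381²)/55734) - 1*206993 = ((14750 + 22657)*(-1/232265) + (7 + 145161)*(1/55734)) - 206993 = (37407*(-1/232265) + 145168*(1/55734)) - 206993 = (-37407/232265 + 72584/27867) - 206993 = 15816301891/6472528755 - 206993 = -1339752328281824/6472528755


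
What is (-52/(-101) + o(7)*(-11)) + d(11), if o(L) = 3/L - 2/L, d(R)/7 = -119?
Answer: -589678/707 ≈ -834.06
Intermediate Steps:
d(R) = -833 (d(R) = 7*(-119) = -833)
o(L) = 1/L
(-52/(-101) + o(7)*(-11)) + d(11) = (-52/(-101) - 11/7) - 833 = (-52*(-1/101) + (⅐)*(-11)) - 833 = (52/101 - 11/7) - 833 = -747/707 - 833 = -589678/707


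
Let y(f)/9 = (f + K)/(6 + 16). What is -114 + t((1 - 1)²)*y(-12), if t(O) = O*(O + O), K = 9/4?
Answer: -114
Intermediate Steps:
K = 9/4 (K = 9*(¼) = 9/4 ≈ 2.2500)
t(O) = 2*O² (t(O) = O*(2*O) = 2*O²)
y(f) = 81/88 + 9*f/22 (y(f) = 9*((f + 9/4)/(6 + 16)) = 9*((9/4 + f)/22) = 9*((9/4 + f)*(1/22)) = 9*(9/88 + f/22) = 81/88 + 9*f/22)
-114 + t((1 - 1)²)*y(-12) = -114 + (2*((1 - 1)²)²)*(81/88 + (9/22)*(-12)) = -114 + (2*(0²)²)*(81/88 - 54/11) = -114 + (2*0²)*(-351/88) = -114 + (2*0)*(-351/88) = -114 + 0*(-351/88) = -114 + 0 = -114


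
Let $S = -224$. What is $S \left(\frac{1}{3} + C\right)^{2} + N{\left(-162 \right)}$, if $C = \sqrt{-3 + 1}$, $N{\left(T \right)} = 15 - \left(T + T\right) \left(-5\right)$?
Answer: $- \frac{10637}{9} - \frac{448 i \sqrt{2}}{3} \approx -1181.9 - 211.19 i$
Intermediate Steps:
$N{\left(T \right)} = 15 + 10 T$ ($N{\left(T \right)} = 15 - 2 T \left(-5\right) = 15 - - 10 T = 15 + 10 T$)
$C = i \sqrt{2}$ ($C = \sqrt{-2} = i \sqrt{2} \approx 1.4142 i$)
$S \left(\frac{1}{3} + C\right)^{2} + N{\left(-162 \right)} = - 224 \left(\frac{1}{3} + i \sqrt{2}\right)^{2} + \left(15 + 10 \left(-162\right)\right) = - 224 \left(\frac{1}{3} + i \sqrt{2}\right)^{2} + \left(15 - 1620\right) = - 224 \left(\frac{1}{3} + i \sqrt{2}\right)^{2} - 1605 = -1605 - 224 \left(\frac{1}{3} + i \sqrt{2}\right)^{2}$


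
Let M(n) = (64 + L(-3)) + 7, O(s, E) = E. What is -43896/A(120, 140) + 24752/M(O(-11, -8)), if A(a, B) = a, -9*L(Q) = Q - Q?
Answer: -6099/355 ≈ -17.180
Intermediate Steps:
L(Q) = 0 (L(Q) = -(Q - Q)/9 = -⅑*0 = 0)
M(n) = 71 (M(n) = (64 + 0) + 7 = 64 + 7 = 71)
-43896/A(120, 140) + 24752/M(O(-11, -8)) = -43896/120 + 24752/71 = -43896*1/120 + 24752*(1/71) = -1829/5 + 24752/71 = -6099/355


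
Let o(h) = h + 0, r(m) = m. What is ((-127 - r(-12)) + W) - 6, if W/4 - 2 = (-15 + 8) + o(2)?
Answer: -133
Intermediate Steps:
o(h) = h
W = -12 (W = 8 + 4*((-15 + 8) + 2) = 8 + 4*(-7 + 2) = 8 + 4*(-5) = 8 - 20 = -12)
((-127 - r(-12)) + W) - 6 = ((-127 - 1*(-12)) - 12) - 6 = ((-127 + 12) - 12) - 6 = (-115 - 12) - 6 = -127 - 6 = -133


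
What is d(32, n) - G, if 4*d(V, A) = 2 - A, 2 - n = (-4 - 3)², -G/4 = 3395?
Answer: 54369/4 ≈ 13592.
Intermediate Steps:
G = -13580 (G = -4*3395 = -13580)
n = -47 (n = 2 - (-4 - 3)² = 2 - 1*(-7)² = 2 - 1*49 = 2 - 49 = -47)
d(V, A) = ½ - A/4 (d(V, A) = (2 - A)/4 = ½ - A/4)
d(32, n) - G = (½ - ¼*(-47)) - 1*(-13580) = (½ + 47/4) + 13580 = 49/4 + 13580 = 54369/4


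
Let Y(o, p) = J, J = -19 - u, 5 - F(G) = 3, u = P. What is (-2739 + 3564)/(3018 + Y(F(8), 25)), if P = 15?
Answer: 825/2984 ≈ 0.27647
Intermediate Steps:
u = 15
F(G) = 2 (F(G) = 5 - 1*3 = 5 - 3 = 2)
J = -34 (J = -19 - 1*15 = -19 - 15 = -34)
Y(o, p) = -34
(-2739 + 3564)/(3018 + Y(F(8), 25)) = (-2739 + 3564)/(3018 - 34) = 825/2984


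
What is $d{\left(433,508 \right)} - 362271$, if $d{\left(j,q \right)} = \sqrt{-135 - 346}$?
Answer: $-362271 + i \sqrt{481} \approx -3.6227 \cdot 10^{5} + 21.932 i$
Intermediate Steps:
$d{\left(j,q \right)} = i \sqrt{481}$ ($d{\left(j,q \right)} = \sqrt{-481} = i \sqrt{481}$)
$d{\left(433,508 \right)} - 362271 = i \sqrt{481} - 362271 = -362271 + i \sqrt{481}$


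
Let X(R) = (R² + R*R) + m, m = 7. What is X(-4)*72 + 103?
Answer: 2911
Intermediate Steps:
X(R) = 7 + 2*R² (X(R) = (R² + R*R) + 7 = (R² + R²) + 7 = 2*R² + 7 = 7 + 2*R²)
X(-4)*72 + 103 = (7 + 2*(-4)²)*72 + 103 = (7 + 2*16)*72 + 103 = (7 + 32)*72 + 103 = 39*72 + 103 = 2808 + 103 = 2911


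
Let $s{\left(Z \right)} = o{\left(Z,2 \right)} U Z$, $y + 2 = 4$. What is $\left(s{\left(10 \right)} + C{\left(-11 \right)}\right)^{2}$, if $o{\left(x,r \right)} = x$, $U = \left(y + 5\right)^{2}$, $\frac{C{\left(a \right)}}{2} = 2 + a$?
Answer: $23833924$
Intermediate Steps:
$y = 2$ ($y = -2 + 4 = 2$)
$C{\left(a \right)} = 4 + 2 a$ ($C{\left(a \right)} = 2 \left(2 + a\right) = 4 + 2 a$)
$U = 49$ ($U = \left(2 + 5\right)^{2} = 7^{2} = 49$)
$s{\left(Z \right)} = 49 Z^{2}$ ($s{\left(Z \right)} = Z 49 Z = 49 Z Z = 49 Z^{2}$)
$\left(s{\left(10 \right)} + C{\left(-11 \right)}\right)^{2} = \left(49 \cdot 10^{2} + \left(4 + 2 \left(-11\right)\right)\right)^{2} = \left(49 \cdot 100 + \left(4 - 22\right)\right)^{2} = \left(4900 - 18\right)^{2} = 4882^{2} = 23833924$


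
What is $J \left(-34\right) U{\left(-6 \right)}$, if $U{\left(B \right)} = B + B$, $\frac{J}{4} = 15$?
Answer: $24480$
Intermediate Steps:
$J = 60$ ($J = 4 \cdot 15 = 60$)
$U{\left(B \right)} = 2 B$
$J \left(-34\right) U{\left(-6 \right)} = 60 \left(-34\right) 2 \left(-6\right) = \left(-2040\right) \left(-12\right) = 24480$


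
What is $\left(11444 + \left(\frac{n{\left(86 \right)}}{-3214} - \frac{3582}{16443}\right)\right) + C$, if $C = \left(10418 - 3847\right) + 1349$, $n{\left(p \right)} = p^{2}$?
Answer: $\frac{56845095164}{2935989} \approx 19361.0$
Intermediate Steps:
$C = 7920$ ($C = \left(10418 - 3847\right) + 1349 = 6571 + 1349 = 7920$)
$\left(11444 + \left(\frac{n{\left(86 \right)}}{-3214} - \frac{3582}{16443}\right)\right) + C = \left(11444 + \left(\frac{86^{2}}{-3214} - \frac{3582}{16443}\right)\right) + 7920 = \left(11444 + \left(7396 \left(- \frac{1}{3214}\right) - \frac{398}{1827}\right)\right) + 7920 = \left(11444 - \frac{7395832}{2935989}\right) + 7920 = \frac{33592062284}{2935989} + 7920 = \frac{56845095164}{2935989}$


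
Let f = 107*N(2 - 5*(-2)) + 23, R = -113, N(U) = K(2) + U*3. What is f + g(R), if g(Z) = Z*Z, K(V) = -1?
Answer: 16537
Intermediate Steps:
N(U) = -1 + 3*U (N(U) = -1 + U*3 = -1 + 3*U)
g(Z) = Z²
f = 3768 (f = 107*(-1 + 3*(2 - 5*(-2))) + 23 = 107*(-1 + 3*(2 + 10)) + 23 = 107*(-1 + 3*12) + 23 = 107*(-1 + 36) + 23 = 107*35 + 23 = 3745 + 23 = 3768)
f + g(R) = 3768 + (-113)² = 3768 + 12769 = 16537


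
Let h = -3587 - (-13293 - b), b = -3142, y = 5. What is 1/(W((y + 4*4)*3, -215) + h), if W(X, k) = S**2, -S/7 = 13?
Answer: 1/14845 ≈ 6.7363e-5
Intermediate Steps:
S = -91 (S = -7*13 = -91)
W(X, k) = 8281 (W(X, k) = (-91)**2 = 8281)
h = 6564 (h = -3587 - (-13293 - 1*(-3142)) = -3587 - (-13293 + 3142) = -3587 - 1*(-10151) = -3587 + 10151 = 6564)
1/(W((y + 4*4)*3, -215) + h) = 1/(8281 + 6564) = 1/14845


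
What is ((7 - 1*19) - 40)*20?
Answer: -1040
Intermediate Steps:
((7 - 1*19) - 40)*20 = ((7 - 19) - 40)*20 = (-12 - 40)*20 = -52*20 = -1040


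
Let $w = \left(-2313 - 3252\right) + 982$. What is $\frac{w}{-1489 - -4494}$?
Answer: $- \frac{4583}{3005} \approx -1.5251$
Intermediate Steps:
$w = -4583$ ($w = -5565 + 982 = -4583$)
$\frac{w}{-1489 - -4494} = - \frac{4583}{-1489 - -4494} = - \frac{4583}{-1489 + 4494} = - \frac{4583}{3005}$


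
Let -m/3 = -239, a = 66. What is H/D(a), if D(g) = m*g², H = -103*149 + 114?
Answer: -15233/3123252 ≈ -0.0048773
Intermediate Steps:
H = -15233 (H = -15347 + 114 = -15233)
m = 717 (m = -3*(-239) = 717)
D(g) = 717*g²
H/D(a) = -15233/(717*66²) = -15233/(717*4356) = -15233/3123252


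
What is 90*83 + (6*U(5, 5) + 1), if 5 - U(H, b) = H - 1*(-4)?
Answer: 7447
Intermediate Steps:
U(H, b) = 1 - H (U(H, b) = 5 - (H - 1*(-4)) = 5 - (H + 4) = 5 - (4 + H) = 5 + (-4 - H) = 1 - H)
90*83 + (6*U(5, 5) + 1) = 90*83 + (6*(1 - 1*5) + 1) = 7470 + (6*(1 - 5) + 1) = 7470 + (6*(-4) + 1) = 7470 + (-24 + 1) = 7470 - 23 = 7447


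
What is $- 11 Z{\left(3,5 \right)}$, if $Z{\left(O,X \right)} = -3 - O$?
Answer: $66$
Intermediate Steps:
$- 11 Z{\left(3,5 \right)} = - 11 \left(-3 - 3\right) = \left(-11\right) \left(-6\right) = 66$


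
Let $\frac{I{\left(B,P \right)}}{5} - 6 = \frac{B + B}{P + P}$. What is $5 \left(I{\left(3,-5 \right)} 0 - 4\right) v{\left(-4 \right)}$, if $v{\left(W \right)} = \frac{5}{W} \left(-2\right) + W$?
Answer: $30$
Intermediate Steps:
$v{\left(W \right)} = W - \frac{10}{W}$ ($v{\left(W \right)} = - \frac{10}{W} + W = W - \frac{10}{W}$)
$I{\left(B,P \right)} = 30 + \frac{5 B}{P}$ ($I{\left(B,P \right)} = 30 + 5 \frac{B + B}{P + P} = 30 + 5 \frac{2 B}{2 P} = 30 + 5 \cdot 2 B \frac{1}{2 P} = 30 + 5 \frac{B}{P} = 30 + \frac{5 B}{P}$)
$5 \left(I{\left(3,-5 \right)} 0 - 4\right) v{\left(-4 \right)} = 5 \left(\left(30 + 5 \cdot 3 \frac{1}{-5}\right) 0 - 4\right) \left(-4 - \frac{10}{-4}\right) = 5 \left(\left(30 + 5 \cdot 3 \left(- \frac{1}{5}\right)\right) 0 - 4\right) \left(-4 - - \frac{5}{2}\right) = 5 \left(\left(30 - 3\right) 0 - 4\right) \left(-4 + \frac{5}{2}\right) = 5 \left(27 \cdot 0 - 4\right) \left(- \frac{3}{2}\right) = 5 \left(0 - 4\right) \left(- \frac{3}{2}\right) = 5 \left(-4\right) \left(- \frac{3}{2}\right) = \left(-20\right) \left(- \frac{3}{2}\right) = 30$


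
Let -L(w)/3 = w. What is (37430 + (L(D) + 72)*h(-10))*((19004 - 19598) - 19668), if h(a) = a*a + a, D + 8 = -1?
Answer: -938941080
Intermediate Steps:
D = -9 (D = -8 - 1 = -9)
L(w) = -3*w
h(a) = a + a² (h(a) = a² + a = a + a²)
(37430 + (L(D) + 72)*h(-10))*((19004 - 19598) - 19668) = (37430 + (-3*(-9) + 72)*(-10*(1 - 10)))*((19004 - 19598) - 19668) = (37430 + (27 + 72)*(-10*(-9)))*(-594 - 19668) = (37430 + 99*90)*(-20262) = (37430 + 8910)*(-20262) = 46340*(-20262) = -938941080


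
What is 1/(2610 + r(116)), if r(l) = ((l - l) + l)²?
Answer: 1/16066 ≈ 6.2243e-5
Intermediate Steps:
r(l) = l² (r(l) = (0 + l)² = l²)
1/(2610 + r(116)) = 1/(2610 + 116²) = 1/(2610 + 13456) = 1/16066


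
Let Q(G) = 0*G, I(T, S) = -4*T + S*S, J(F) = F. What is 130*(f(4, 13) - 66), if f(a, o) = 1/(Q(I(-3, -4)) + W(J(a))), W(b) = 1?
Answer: -8450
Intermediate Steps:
I(T, S) = S² - 4*T (I(T, S) = -4*T + S² = S² - 4*T)
Q(G) = 0
f(a, o) = 1 (f(a, o) = 1/(0 + 1) = 1/1 = 1)
130*(f(4, 13) - 66) = 130*(1 - 66) = 130*(-65) = -8450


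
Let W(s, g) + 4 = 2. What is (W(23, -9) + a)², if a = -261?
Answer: 69169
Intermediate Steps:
W(s, g) = -2 (W(s, g) = -4 + 2 = -2)
(W(23, -9) + a)² = (-2 - 261)² = (-263)² = 69169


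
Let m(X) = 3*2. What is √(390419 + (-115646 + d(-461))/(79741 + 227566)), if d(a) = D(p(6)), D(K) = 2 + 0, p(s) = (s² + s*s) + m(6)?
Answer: √36870194790051623/307307 ≈ 624.83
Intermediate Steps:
m(X) = 6
p(s) = 6 + 2*s² (p(s) = (s² + s*s) + 6 = (s² + s²) + 6 = 2*s² + 6 = 6 + 2*s²)
D(K) = 2
d(a) = 2
√(390419 + (-115646 + d(-461))/(79741 + 227566)) = √(390419 + (-115646 + 2)/(79741 + 227566)) = √(390419 - 115644/307307) = √(119978375989/307307) = √36870194790051623/307307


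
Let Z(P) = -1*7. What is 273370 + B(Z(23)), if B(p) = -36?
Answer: 273334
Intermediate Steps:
Z(P) = -7
273370 + B(Z(23)) = 273370 - 36 = 273334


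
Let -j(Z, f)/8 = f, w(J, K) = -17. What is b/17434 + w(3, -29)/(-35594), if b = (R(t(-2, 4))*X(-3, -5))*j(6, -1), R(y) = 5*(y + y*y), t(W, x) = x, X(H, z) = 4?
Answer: 57098589/310272898 ≈ 0.18403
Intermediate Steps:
R(y) = 5*y + 5*y² (R(y) = 5*(y + y²) = 5*y + 5*y²)
j(Z, f) = -8*f
b = 3200 (b = ((5*4*(1 + 4))*4)*(-8*(-1)) = ((5*4*5)*4)*8 = (100*4)*8 = 400*8 = 3200)
b/17434 + w(3, -29)/(-35594) = 3200/17434 - 17/(-35594) = 3200*(1/17434) - 17*(-1/35594) = 1600/8717 + 17/35594 = 57098589/310272898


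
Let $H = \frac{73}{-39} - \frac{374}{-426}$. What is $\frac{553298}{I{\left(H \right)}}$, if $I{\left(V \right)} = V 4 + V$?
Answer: $- \frac{766041081}{6880} \approx -1.1134 \cdot 10^{5}$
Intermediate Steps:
$H = - \frac{2752}{2769}$ ($H = 73 \left(- \frac{1}{39}\right) - - \frac{187}{213} = - \frac{73}{39} + \frac{187}{213} = - \frac{2752}{2769} \approx -0.99386$)
$I{\left(V \right)} = 5 V$ ($I{\left(V \right)} = 4 V + V = 5 V$)
$\frac{553298}{I{\left(H \right)}} = \frac{553298}{5 \left(- \frac{2752}{2769}\right)} = \frac{553298}{- \frac{13760}{2769}} = 553298 \left(- \frac{2769}{13760}\right) = - \frac{766041081}{6880}$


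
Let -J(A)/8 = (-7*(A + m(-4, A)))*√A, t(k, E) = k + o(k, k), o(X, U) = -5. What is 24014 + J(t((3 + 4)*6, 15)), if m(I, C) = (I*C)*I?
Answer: 24014 + 35224*√37 ≈ 2.3827e+5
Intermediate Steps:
m(I, C) = C*I² (m(I, C) = (C*I)*I = C*I²)
t(k, E) = -5 + k (t(k, E) = k - 5 = -5 + k)
J(A) = 952*A^(3/2) (J(A) = -8*(-7*(A + A*(-4)²))*√A = -8*(-7*(A + A*16))*√A = -8*(-7*(A + 16*A))*√A = -8*(-119*A)*√A = -(-952)*A^(3/2) = 952*A^(3/2))
24014 + J(t((3 + 4)*6, 15)) = 24014 + 952*(-5 + (3 + 4)*6)^(3/2) = 24014 + 952*(-5 + 7*6)^(3/2) = 24014 + 952*(-5 + 42)^(3/2) = 24014 + 952*37^(3/2) = 24014 + 952*(37*√37) = 24014 + 35224*√37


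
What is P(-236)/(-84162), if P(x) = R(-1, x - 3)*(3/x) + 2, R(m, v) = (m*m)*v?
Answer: -1189/19862232 ≈ -5.9862e-5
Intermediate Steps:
R(m, v) = v*m**2 (R(m, v) = m**2*v = v*m**2)
P(x) = 2 + 3*(-3 + x)/x (P(x) = ((x - 3)*(-1)**2)*(3/x) + 2 = ((-3 + x)*1)*(3/x) + 2 = (-3 + x)*(3/x) + 2 = 3*(-3 + x)/x + 2 = 2 + 3*(-3 + x)/x)
P(-236)/(-84162) = (5 - 9/(-236))/(-84162) = (5 - 9*(-1/236))*(-1/84162) = (5 + 9/236)*(-1/84162) = (1189/236)*(-1/84162) = -1189/19862232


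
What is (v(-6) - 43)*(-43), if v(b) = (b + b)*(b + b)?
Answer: -4343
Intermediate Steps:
v(b) = 4*b**2 (v(b) = (2*b)*(2*b) = 4*b**2)
(v(-6) - 43)*(-43) = (4*(-6)**2 - 43)*(-43) = (4*36 - 43)*(-43) = (144 - 43)*(-43) = 101*(-43) = -4343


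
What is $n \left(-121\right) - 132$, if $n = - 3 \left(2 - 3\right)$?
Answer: $-495$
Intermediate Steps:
$n = 3$ ($n = \left(-3\right) \left(-1\right) = 3$)
$n \left(-121\right) - 132 = 3 \left(-121\right) - 132 = -363 - 132 = -495$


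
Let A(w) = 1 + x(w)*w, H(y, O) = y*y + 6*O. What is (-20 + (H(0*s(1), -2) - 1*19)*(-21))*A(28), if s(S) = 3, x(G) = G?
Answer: 495335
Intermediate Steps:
H(y, O) = y² + 6*O
A(w) = 1 + w² (A(w) = 1 + w*w = 1 + w²)
(-20 + (H(0*s(1), -2) - 1*19)*(-21))*A(28) = (-20 + (((0*3)² + 6*(-2)) - 1*19)*(-21))*(1 + 28²) = (-20 + ((0² - 12) - 19)*(-21))*(1 + 784) = (-20 + ((0 - 12) - 19)*(-21))*785 = (-20 + (-12 - 19)*(-21))*785 = (-20 - 31*(-21))*785 = (-20 + 651)*785 = 631*785 = 495335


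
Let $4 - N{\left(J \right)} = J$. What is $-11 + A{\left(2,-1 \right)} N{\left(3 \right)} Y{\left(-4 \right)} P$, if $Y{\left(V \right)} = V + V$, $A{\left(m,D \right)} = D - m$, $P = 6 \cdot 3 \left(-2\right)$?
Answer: $-875$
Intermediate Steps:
$P = -36$ ($P = 18 \left(-2\right) = -36$)
$N{\left(J \right)} = 4 - J$
$Y{\left(V \right)} = 2 V$
$-11 + A{\left(2,-1 \right)} N{\left(3 \right)} Y{\left(-4 \right)} P = -11 + \left(-1 - 2\right) \left(4 - 3\right) 2 \left(-4\right) \left(-36\right) = -11 + \left(-1 - 2\right) \left(4 - 3\right) \left(-8\right) \left(-36\right) = -11 - 3 \cdot 1 \left(-8\right) \left(-36\right) = -11 - 3 \left(\left(-8\right) \left(-36\right)\right) = -11 - 864 = -875$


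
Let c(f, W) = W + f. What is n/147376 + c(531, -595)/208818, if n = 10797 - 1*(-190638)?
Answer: 21026910883/15387380784 ≈ 1.3665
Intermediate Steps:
n = 201435 (n = 10797 + 190638 = 201435)
n/147376 + c(531, -595)/208818 = 201435/147376 + (-595 + 531)/208818 = 201435*(1/147376) - 64*1/208818 = 201435/147376 - 32/104409 = 21026910883/15387380784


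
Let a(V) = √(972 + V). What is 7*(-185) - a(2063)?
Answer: -1295 - √3035 ≈ -1350.1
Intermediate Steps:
7*(-185) - a(2063) = 7*(-185) - √(972 + 2063) = -1295 - √3035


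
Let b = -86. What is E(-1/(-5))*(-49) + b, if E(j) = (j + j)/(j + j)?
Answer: -135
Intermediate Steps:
E(j) = 1 (E(j) = (2*j)/((2*j)) = (2*j)*(1/(2*j)) = 1)
E(-1/(-5))*(-49) + b = 1*(-49) - 86 = -49 - 86 = -135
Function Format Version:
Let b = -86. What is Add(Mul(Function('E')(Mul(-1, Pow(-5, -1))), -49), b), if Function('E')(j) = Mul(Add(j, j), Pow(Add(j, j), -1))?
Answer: -135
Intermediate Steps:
Function('E')(j) = 1 (Function('E')(j) = Mul(Mul(2, j), Pow(Mul(2, j), -1)) = Mul(Mul(2, j), Mul(Rational(1, 2), Pow(j, -1))) = 1)
Add(Mul(Function('E')(Mul(-1, Pow(-5, -1))), -49), b) = Add(Mul(1, -49), -86) = Add(-49, -86) = -135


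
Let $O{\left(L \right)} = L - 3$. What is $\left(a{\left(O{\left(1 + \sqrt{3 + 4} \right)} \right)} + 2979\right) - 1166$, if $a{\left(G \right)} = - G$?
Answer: $1815 - \sqrt{7} \approx 1812.4$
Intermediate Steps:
$O{\left(L \right)} = -3 + L$ ($O{\left(L \right)} = L - 3 = -3 + L$)
$\left(a{\left(O{\left(1 + \sqrt{3 + 4} \right)} \right)} + 2979\right) - 1166 = \left(- (-3 + \left(1 + \sqrt{3 + 4}\right)) + 2979\right) - 1166 = \left(- (-3 + \left(1 + \sqrt{7}\right)) + 2979\right) - 1166 = \left(- (-2 + \sqrt{7}) + 2979\right) - 1166 = \left(\left(2 - \sqrt{7}\right) + 2979\right) - 1166 = \left(2981 - \sqrt{7}\right) - 1166 = 1815 - \sqrt{7}$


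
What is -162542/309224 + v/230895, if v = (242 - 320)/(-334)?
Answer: -1044586750049/1987252000860 ≈ -0.52564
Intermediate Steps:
v = 39/167 (v = -1/334*(-78) = 39/167 ≈ 0.23353)
-162542/309224 + v/230895 = -162542/309224 + (39/167)/230895 = -162542*1/309224 + (39/167)*(1/230895) = -81271/154612 + 13/12853155 = -1044586750049/1987252000860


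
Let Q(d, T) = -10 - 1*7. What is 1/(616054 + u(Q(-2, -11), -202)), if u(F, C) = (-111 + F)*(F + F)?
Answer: 1/620406 ≈ 1.6118e-6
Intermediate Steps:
Q(d, T) = -17 (Q(d, T) = -10 - 7 = -17)
u(F, C) = 2*F*(-111 + F) (u(F, C) = (-111 + F)*(2*F) = 2*F*(-111 + F))
1/(616054 + u(Q(-2, -11), -202)) = 1/(616054 + 2*(-17)*(-111 - 17)) = 1/(616054 + 2*(-17)*(-128)) = 1/(616054 + 4352) = 1/620406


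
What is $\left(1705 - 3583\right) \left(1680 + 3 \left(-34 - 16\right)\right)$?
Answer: $-2873340$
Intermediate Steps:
$\left(1705 - 3583\right) \left(1680 + 3 \left(-34 - 16\right)\right) = - 1878 \left(1680 + 3 \left(-50\right)\right) = - 1878 \left(1680 - 150\right) = \left(-1878\right) 1530 = -2873340$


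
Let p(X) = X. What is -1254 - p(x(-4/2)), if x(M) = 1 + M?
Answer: -1253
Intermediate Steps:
-1254 - p(x(-4/2)) = -1254 - (1 - 4/2) = -1254 - (1 - 4*½) = -1254 - (1 - 2) = -1254 - 1*(-1) = -1254 + 1 = -1253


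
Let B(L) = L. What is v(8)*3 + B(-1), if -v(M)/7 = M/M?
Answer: -22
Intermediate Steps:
v(M) = -7 (v(M) = -7*M/M = -7*1 = -7)
v(8)*3 + B(-1) = -7*3 - 1 = -21 - 1 = -22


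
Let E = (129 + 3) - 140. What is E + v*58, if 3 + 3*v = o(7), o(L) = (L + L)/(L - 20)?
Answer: -3386/39 ≈ -86.821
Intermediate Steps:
E = -8 (E = 132 - 140 = -8)
o(L) = 2*L/(-20 + L) (o(L) = (2*L)/(-20 + L) = 2*L/(-20 + L))
v = -53/39 (v = -1 + (2*7/(-20 + 7))/3 = -1 + (2*7/(-13))/3 = -1 + (2*7*(-1/13))/3 = -1 + (⅓)*(-14/13) = -1 - 14/39 = -53/39 ≈ -1.3590)
E + v*58 = -8 - 53/39*58 = -8 - 3074/39 = -3386/39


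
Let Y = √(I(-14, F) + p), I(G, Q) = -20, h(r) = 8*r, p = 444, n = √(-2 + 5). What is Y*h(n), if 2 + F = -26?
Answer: 16*√318 ≈ 285.32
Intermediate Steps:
n = √3 ≈ 1.7320
F = -28 (F = -2 - 26 = -28)
Y = 2*√106 (Y = √(-20 + 444) = √424 = 2*√106 ≈ 20.591)
Y*h(n) = (2*√106)*(8*√3) = 16*√318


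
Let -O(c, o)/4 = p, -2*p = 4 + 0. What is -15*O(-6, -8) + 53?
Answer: -67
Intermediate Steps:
p = -2 (p = -(4 + 0)/2 = -1/2*4 = -2)
O(c, o) = 8 (O(c, o) = -4*(-2) = 8)
-15*O(-6, -8) + 53 = -15*8 + 53 = -120 + 53 = -67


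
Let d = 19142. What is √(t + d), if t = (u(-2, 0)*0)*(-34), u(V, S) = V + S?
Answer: √19142 ≈ 138.35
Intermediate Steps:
u(V, S) = S + V
t = 0 (t = ((0 - 2)*0)*(-34) = -2*0*(-34) = 0*(-34) = 0)
√(t + d) = √(0 + 19142) = √19142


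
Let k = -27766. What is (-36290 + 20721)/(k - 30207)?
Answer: 15569/57973 ≈ 0.26856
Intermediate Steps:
(-36290 + 20721)/(k - 30207) = (-36290 + 20721)/(-27766 - 30207) = -15569/(-57973) = -15569*(-1/57973) = 15569/57973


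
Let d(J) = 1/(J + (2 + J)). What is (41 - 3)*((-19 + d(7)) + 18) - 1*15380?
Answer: -123325/8 ≈ -15416.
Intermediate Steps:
d(J) = 1/(2 + 2*J)
(41 - 3)*((-19 + d(7)) + 18) - 1*15380 = (41 - 3)*((-19 + 1/(2*(1 + 7))) + 18) - 1*15380 = 38*((-19 + (1/2)/8) + 18) - 15380 = 38*((-19 + (1/2)*(1/8)) + 18) - 15380 = 38*((-19 + 1/16) + 18) - 15380 = 38*(-303/16 + 18) - 15380 = 38*(-15/16) - 15380 = -285/8 - 15380 = -123325/8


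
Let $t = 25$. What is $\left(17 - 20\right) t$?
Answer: $-75$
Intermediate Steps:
$\left(17 - 20\right) t = \left(17 - 20\right) 25 = \left(-3\right) 25 = -75$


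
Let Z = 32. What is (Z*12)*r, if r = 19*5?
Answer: 36480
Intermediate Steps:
r = 95
(Z*12)*r = (32*12)*95 = 384*95 = 36480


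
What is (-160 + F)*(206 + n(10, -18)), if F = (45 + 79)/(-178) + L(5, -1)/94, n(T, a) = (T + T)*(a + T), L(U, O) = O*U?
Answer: -30931159/4183 ≈ -7394.5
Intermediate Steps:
n(T, a) = 2*T*(T + a) (n(T, a) = (2*T)*(T + a) = 2*T*(T + a))
F = -6273/8366 (F = (45 + 79)/(-178) - 1*5/94 = 124*(-1/178) - 5*1/94 = -62/89 - 5/94 = -6273/8366 ≈ -0.74982)
(-160 + F)*(206 + n(10, -18)) = (-160 - 6273/8366)*(206 + 2*10*(10 - 18)) = -1344833*(206 + 2*10*(-8))/8366 = -1344833*(206 - 160)/8366 = -1344833/8366*46 = -30931159/4183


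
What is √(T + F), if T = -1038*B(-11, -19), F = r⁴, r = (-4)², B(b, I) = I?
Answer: √85258 ≈ 291.99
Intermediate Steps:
r = 16
F = 65536 (F = 16⁴ = 65536)
T = 19722 (T = -1038*(-19) = 19722)
√(T + F) = √(19722 + 65536) = √85258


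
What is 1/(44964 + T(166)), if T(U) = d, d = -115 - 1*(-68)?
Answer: 1/44917 ≈ 2.2263e-5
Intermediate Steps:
d = -47 (d = -115 + 68 = -47)
T(U) = -47
1/(44964 + T(166)) = 1/(44964 - 47) = 1/44917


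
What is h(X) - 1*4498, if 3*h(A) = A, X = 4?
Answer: -13490/3 ≈ -4496.7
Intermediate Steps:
h(A) = A/3
h(X) - 1*4498 = (⅓)*4 - 1*4498 = 4/3 - 4498 = -13490/3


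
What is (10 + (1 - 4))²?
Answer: 49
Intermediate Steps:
(10 + (1 - 4))² = (10 - 3)² = 7² = 49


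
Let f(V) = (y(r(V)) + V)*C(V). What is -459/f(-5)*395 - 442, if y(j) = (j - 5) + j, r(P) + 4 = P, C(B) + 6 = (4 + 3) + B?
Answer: -230809/112 ≈ -2060.8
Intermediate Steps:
C(B) = 1 + B (C(B) = -6 + ((4 + 3) + B) = -6 + (7 + B) = 1 + B)
r(P) = -4 + P
y(j) = -5 + 2*j (y(j) = (-5 + j) + j = -5 + 2*j)
f(V) = (1 + V)*(-13 + 3*V) (f(V) = ((-5 + 2*(-4 + V)) + V)*(1 + V) = ((-5 + (-8 + 2*V)) + V)*(1 + V) = ((-13 + 2*V) + V)*(1 + V) = (-13 + 3*V)*(1 + V) = (1 + V)*(-13 + 3*V))
-459/f(-5)*395 - 442 = -459*1/((1 - 5)*(-13 + 3*(-5)))*395 - 442 = -459*(-1/(4*(-13 - 15)))*395 - 442 = -459/((-4*(-28)))*395 - 442 = -459/112*395 - 442 = -181305/112 - 442 = -230809/112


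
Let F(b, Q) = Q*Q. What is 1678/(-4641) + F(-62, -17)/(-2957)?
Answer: -6303095/13723437 ≈ -0.45929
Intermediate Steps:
F(b, Q) = Q²
1678/(-4641) + F(-62, -17)/(-2957) = 1678/(-4641) + (-17)²/(-2957) = 1678*(-1/4641) + 289*(-1/2957) = -1678/4641 - 289/2957 = -6303095/13723437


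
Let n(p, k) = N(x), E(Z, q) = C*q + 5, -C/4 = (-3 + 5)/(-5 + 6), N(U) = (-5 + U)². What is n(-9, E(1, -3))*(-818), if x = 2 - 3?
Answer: -29448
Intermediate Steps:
x = -1
C = -8 (C = -4*(-3 + 5)/(-5 + 6) = -8/1 = -8 ≈ -8.0000)
E(Z, q) = 5 - 8*q (E(Z, q) = -8*q + 5 = 5 - 8*q)
n(p, k) = 36 (n(p, k) = (-5 - 1)² = (-6)² = 36)
n(-9, E(1, -3))*(-818) = 36*(-818) = -29448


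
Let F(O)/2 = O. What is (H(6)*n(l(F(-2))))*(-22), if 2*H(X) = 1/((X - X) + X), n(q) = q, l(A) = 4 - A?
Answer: -44/3 ≈ -14.667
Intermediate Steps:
F(O) = 2*O
H(X) = 1/(2*X) (H(X) = 1/(2*((X - X) + X)) = 1/(2*(0 + X)) = 1/(2*X))
(H(6)*n(l(F(-2))))*(-22) = (((1/2)/6)*(4 - 2*(-2)))*(-22) = (((1/2)*(1/6))*(4 - 1*(-4)))*(-22) = ((4 + 4)/12)*(-22) = ((1/12)*8)*(-22) = (2/3)*(-22) = -44/3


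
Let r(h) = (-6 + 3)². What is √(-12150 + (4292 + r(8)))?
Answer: I*√7849 ≈ 88.595*I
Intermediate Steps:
r(h) = 9 (r(h) = (-3)² = 9)
√(-12150 + (4292 + r(8))) = √(-12150 + (4292 + 9)) = √(-12150 + 4301) = √(-7849) = I*√7849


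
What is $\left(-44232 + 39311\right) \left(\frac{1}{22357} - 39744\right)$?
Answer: $\frac{4372587063047}{22357} \approx 1.9558 \cdot 10^{8}$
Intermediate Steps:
$\left(-44232 + 39311\right) \left(\frac{1}{22357} - 39744\right) = - 4921 \left(\frac{1}{22357} - 39744\right) = \left(-4921\right) \left(- \frac{888556607}{22357}\right) = \frac{4372587063047}{22357}$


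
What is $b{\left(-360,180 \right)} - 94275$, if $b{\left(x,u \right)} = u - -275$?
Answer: $-93820$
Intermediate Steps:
$b{\left(x,u \right)} = 275 + u$ ($b{\left(x,u \right)} = u + 275 = 275 + u$)
$b{\left(-360,180 \right)} - 94275 = \left(275 + 180\right) - 94275 = 455 - 94275 = -93820$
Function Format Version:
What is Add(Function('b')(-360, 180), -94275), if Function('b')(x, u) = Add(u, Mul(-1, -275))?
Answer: -93820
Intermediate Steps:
Function('b')(x, u) = Add(275, u) (Function('b')(x, u) = Add(u, 275) = Add(275, u))
Add(Function('b')(-360, 180), -94275) = Add(Add(275, 180), -94275) = Add(455, -94275) = -93820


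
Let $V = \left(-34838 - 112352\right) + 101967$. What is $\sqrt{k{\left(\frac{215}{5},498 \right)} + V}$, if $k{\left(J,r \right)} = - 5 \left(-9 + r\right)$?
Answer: $2 i \sqrt{11917} \approx 218.33 i$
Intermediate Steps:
$k{\left(J,r \right)} = 45 - 5 r$
$V = -45223$ ($V = -147190 + 101967 = -45223$)
$\sqrt{k{\left(\frac{215}{5},498 \right)} + V} = \sqrt{\left(45 - 2490\right) - 45223} = \sqrt{-2445 - 45223} = \sqrt{-47668} = 2 i \sqrt{11917}$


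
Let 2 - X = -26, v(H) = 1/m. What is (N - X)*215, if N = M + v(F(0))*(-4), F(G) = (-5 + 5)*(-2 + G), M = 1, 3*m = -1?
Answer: -3225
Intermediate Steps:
m = -1/3 (m = (1/3)*(-1) = -1/3 ≈ -0.33333)
F(G) = 0 (F(G) = 0*(-2 + G) = 0)
v(H) = -3 (v(H) = 1/(-1/3) = -3)
X = 28 (X = 2 - 1*(-26) = 2 + 26 = 28)
N = 13 (N = 1 - 3*(-4) = 1 + 12 = 13)
(N - X)*215 = (13 - 1*28)*215 = (13 - 28)*215 = -15*215 = -3225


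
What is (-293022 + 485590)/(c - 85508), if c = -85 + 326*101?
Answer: -192568/52667 ≈ -3.6563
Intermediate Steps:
c = 32841 (c = -85 + 32926 = 32841)
(-293022 + 485590)/(c - 85508) = (-293022 + 485590)/(32841 - 85508) = 192568/(-52667) = 192568*(-1/52667) = -192568/52667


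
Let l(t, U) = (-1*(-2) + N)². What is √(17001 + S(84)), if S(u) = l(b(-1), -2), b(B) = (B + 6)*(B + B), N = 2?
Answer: √17017 ≈ 130.45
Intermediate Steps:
b(B) = 2*B*(6 + B) (b(B) = (6 + B)*(2*B) = 2*B*(6 + B))
l(t, U) = 16 (l(t, U) = (-1*(-2) + 2)² = (2 + 2)² = 4² = 16)
S(u) = 16
√(17001 + S(84)) = √(17001 + 16) = √17017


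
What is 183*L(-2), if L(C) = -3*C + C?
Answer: 732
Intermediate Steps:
L(C) = -2*C
183*L(-2) = 183*(-2*(-2)) = 183*4 = 732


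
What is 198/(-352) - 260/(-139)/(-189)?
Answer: -240599/420336 ≈ -0.57240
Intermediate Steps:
198/(-352) - 260/(-139)/(-189) = 198*(-1/352) - 260*(-1/139)*(-1/189) = -9/16 + (260/139)*(-1/189) = -9/16 - 260/26271 = -240599/420336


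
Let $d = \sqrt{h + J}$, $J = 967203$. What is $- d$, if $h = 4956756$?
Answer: $- \sqrt{5923959} \approx -2433.9$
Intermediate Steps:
$d = \sqrt{5923959}$ ($d = \sqrt{4956756 + 967203} = \sqrt{5923959} \approx 2433.9$)
$- d = - \sqrt{5923959}$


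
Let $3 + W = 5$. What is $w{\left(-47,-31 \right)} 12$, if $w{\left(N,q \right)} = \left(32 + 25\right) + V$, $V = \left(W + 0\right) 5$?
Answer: $804$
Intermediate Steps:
$W = 2$ ($W = -3 + 5 = 2$)
$V = 10$ ($V = \left(2 + 0\right) 5 = 2 \cdot 5 = 10$)
$w{\left(N,q \right)} = 67$ ($w{\left(N,q \right)} = \left(32 + 25\right) + 10 = 57 + 10 = 67$)
$w{\left(-47,-31 \right)} 12 = 67 \cdot 12 = 804$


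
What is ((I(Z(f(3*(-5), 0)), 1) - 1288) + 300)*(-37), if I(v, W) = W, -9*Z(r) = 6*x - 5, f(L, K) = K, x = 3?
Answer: 36519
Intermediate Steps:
Z(r) = -13/9 (Z(r) = -(6*3 - 5)/9 = -(18 - 5)/9 = -1/9*13 = -13/9)
((I(Z(f(3*(-5), 0)), 1) - 1288) + 300)*(-37) = ((1 - 1288) + 300)*(-37) = (-1287 + 300)*(-37) = -987*(-37) = 36519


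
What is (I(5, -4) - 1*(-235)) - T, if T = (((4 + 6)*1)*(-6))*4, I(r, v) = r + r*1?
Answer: 485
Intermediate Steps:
I(r, v) = 2*r (I(r, v) = r + r = 2*r)
T = -240 (T = ((10*1)*(-6))*4 = (10*(-6))*4 = -60*4 = -240)
(I(5, -4) - 1*(-235)) - T = (2*5 - 1*(-235)) - 1*(-240) = (10 + 235) + 240 = 245 + 240 = 485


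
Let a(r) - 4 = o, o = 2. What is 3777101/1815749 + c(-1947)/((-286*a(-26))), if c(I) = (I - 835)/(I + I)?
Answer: 970535780261/466654755996 ≈ 2.0798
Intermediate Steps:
a(r) = 6 (a(r) = 4 + 2 = 6)
c(I) = (-835 + I)/(2*I) (c(I) = (-835 + I)/((2*I)) = (-835 + I)*(1/(2*I)) = (-835 + I)/(2*I))
3777101/1815749 + c(-1947)/((-286*a(-26))) = 3777101/1815749 + ((1/2)*(-835 - 1947)/(-1947))/((-286*6)) = 3777101*(1/1815749) + ((1/2)*(-1/1947)*(-2782))/(-1716) = 3777101/1815749 + (1391/1947)*(-1/1716) = 3777101/1815749 - 107/257004 = 970535780261/466654755996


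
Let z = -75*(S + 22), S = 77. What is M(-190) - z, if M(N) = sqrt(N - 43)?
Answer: 7425 + I*sqrt(233) ≈ 7425.0 + 15.264*I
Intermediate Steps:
z = -7425 (z = -75*(77 + 22) = -75*99 = -7425)
M(N) = sqrt(-43 + N)
M(-190) - z = sqrt(-43 - 190) - 1*(-7425) = sqrt(-233) + 7425 = I*sqrt(233) + 7425 = 7425 + I*sqrt(233)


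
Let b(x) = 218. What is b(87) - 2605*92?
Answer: -239442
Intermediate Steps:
b(87) - 2605*92 = 218 - 2605*92 = 218 - 239660 = -239442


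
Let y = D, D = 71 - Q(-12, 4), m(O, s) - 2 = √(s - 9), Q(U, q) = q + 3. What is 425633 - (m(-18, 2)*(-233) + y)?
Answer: 426035 + 233*I*√7 ≈ 4.2604e+5 + 616.46*I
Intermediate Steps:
Q(U, q) = 3 + q
m(O, s) = 2 + √(-9 + s) (m(O, s) = 2 + √(s - 9) = 2 + √(-9 + s))
D = 64 (D = 71 - (3 + 4) = 71 - 1*7 = 71 - 7 = 64)
y = 64
425633 - (m(-18, 2)*(-233) + y) = 425633 - ((2 + √(-9 + 2))*(-233) + 64) = 425633 - ((2 + √(-7))*(-233) + 64) = 425633 - ((2 + I*√7)*(-233) + 64) = 425633 - ((-466 - 233*I*√7) + 64) = 425633 - (-402 - 233*I*√7) = 425633 + (402 + 233*I*√7) = 426035 + 233*I*√7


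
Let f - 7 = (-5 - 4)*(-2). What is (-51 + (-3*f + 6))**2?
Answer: 14400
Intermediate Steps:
f = 25 (f = 7 + (-5 - 4)*(-2) = 7 - 9*(-2) = 7 + 18 = 25)
(-51 + (-3*f + 6))**2 = (-51 + (-3*25 + 6))**2 = (-51 + (-75 + 6))**2 = (-51 - 69)**2 = (-120)**2 = 14400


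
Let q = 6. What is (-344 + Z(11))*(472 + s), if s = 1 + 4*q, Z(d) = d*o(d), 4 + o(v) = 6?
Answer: -160034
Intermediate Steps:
o(v) = 2 (o(v) = -4 + 6 = 2)
Z(d) = 2*d (Z(d) = d*2 = 2*d)
s = 25 (s = 1 + 4*6 = 1 + 24 = 25)
(-344 + Z(11))*(472 + s) = (-344 + 2*11)*(472 + 25) = (-344 + 22)*497 = -322*497 = -160034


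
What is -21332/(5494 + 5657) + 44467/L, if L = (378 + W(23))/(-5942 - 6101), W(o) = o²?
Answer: -5971559167355/10113957 ≈ -5.9043e+5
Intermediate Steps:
L = -907/12043 (L = (378 + 23²)/(-5942 - 6101) = (378 + 529)/(-12043) = 907*(-1/12043) = -907/12043 ≈ -0.075313)
-21332/(5494 + 5657) + 44467/L = -21332/(5494 + 5657) + 44467/(-907/12043) = -21332/11151 + 44467*(-12043/907) = -21332*1/11151 - 535516081/907 = -21332/11151 - 535516081/907 = -5971559167355/10113957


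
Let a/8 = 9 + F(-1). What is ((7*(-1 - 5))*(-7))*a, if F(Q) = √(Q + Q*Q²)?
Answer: 21168 + 2352*I*√2 ≈ 21168.0 + 3326.2*I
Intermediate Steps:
F(Q) = √(Q + Q³)
a = 72 + 8*I*√2 (a = 8*(9 + √(-1 + (-1)³)) = 8*(9 + √(-1 - 1)) = 8*(9 + √(-2)) = 8*(9 + I*√2) = 72 + 8*I*√2 ≈ 72.0 + 11.314*I)
((7*(-1 - 5))*(-7))*a = ((7*(-1 - 5))*(-7))*(72 + 8*I*√2) = ((7*(-6))*(-7))*(72 + 8*I*√2) = (-42*(-7))*(72 + 8*I*√2) = 294*(72 + 8*I*√2) = 21168 + 2352*I*√2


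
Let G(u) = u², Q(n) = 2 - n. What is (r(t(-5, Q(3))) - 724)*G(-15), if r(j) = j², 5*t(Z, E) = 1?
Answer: -162891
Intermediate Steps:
t(Z, E) = ⅕ (t(Z, E) = (⅕)*1 = ⅕)
(r(t(-5, Q(3))) - 724)*G(-15) = ((⅕)² - 724)*(-15)² = (1/25 - 724)*225 = -18099/25*225 = -162891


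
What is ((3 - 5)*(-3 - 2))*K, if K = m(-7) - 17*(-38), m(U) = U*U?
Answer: 6950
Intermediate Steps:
m(U) = U**2
K = 695 (K = (-7)**2 - 17*(-38) = 49 + 646 = 695)
((3 - 5)*(-3 - 2))*K = ((3 - 5)*(-3 - 2))*695 = -2*(-5)*695 = 10*695 = 6950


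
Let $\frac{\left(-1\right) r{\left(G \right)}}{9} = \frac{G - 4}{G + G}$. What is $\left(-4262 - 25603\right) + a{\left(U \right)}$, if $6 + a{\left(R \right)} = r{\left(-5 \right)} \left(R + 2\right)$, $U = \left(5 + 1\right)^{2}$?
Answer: $- \frac{150894}{5} \approx -30179.0$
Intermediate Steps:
$r{\left(G \right)} = - \frac{9 \left(-4 + G\right)}{2 G}$ ($r{\left(G \right)} = - 9 \frac{G - 4}{G + G} = - 9 \frac{-4 + G}{2 G} = - \frac{9 \left(-4 + G\right)}{2 G}$)
$U = 36$ ($U = 6^{2} = 36$)
$a{\left(R \right)} = - \frac{111}{5} - \frac{81 R}{10}$ ($a{\left(R \right)} = -6 + \left(- \frac{9}{2} + \frac{18}{-5}\right) \left(R + 2\right) = -6 + \left(- \frac{9}{2} + 18 \left(- \frac{1}{5}\right)\right) \left(2 + R\right) = -6 + \left(- \frac{9}{2} - \frac{18}{5}\right) \left(2 + R\right) = -6 - \frac{81 \left(2 + R\right)}{10} = -6 - \left(\frac{81}{5} + \frac{81 R}{10}\right) = - \frac{111}{5} - \frac{81 R}{10}$)
$\left(-4262 - 25603\right) + a{\left(U \right)} = \left(-4262 - 25603\right) - \frac{1569}{5} = -29865 - \frac{1569}{5} = - \frac{150894}{5}$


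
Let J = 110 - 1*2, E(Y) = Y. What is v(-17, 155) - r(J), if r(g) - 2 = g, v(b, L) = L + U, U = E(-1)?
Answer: 44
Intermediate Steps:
U = -1
J = 108 (J = 110 - 2 = 108)
v(b, L) = -1 + L (v(b, L) = L - 1 = -1 + L)
r(g) = 2 + g
v(-17, 155) - r(J) = (-1 + 155) - (2 + 108) = 154 - 1*110 = 154 - 110 = 44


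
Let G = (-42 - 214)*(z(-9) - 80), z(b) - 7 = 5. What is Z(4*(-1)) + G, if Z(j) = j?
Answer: 17404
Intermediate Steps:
z(b) = 12 (z(b) = 7 + 5 = 12)
G = 17408 (G = (-42 - 214)*(12 - 80) = -256*(-68) = 17408)
Z(4*(-1)) + G = 4*(-1) + 17408 = -4 + 17408 = 17404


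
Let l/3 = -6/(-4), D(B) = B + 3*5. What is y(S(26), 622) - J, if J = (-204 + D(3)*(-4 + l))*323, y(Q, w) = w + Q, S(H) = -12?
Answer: 63595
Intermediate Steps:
y(Q, w) = Q + w
D(B) = 15 + B (D(B) = B + 15 = 15 + B)
l = 9/2 (l = 3*(-6/(-4)) = 3*(-6*(-¼)) = 3*(3/2) = 9/2 ≈ 4.5000)
J = -62985 (J = (-204 + (15 + 3)*(-4 + 9/2))*323 = (-204 + 18*(½))*323 = (-204 + 9)*323 = -195*323 = -62985)
y(S(26), 622) - J = (-12 + 622) - 1*(-62985) = 610 + 62985 = 63595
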